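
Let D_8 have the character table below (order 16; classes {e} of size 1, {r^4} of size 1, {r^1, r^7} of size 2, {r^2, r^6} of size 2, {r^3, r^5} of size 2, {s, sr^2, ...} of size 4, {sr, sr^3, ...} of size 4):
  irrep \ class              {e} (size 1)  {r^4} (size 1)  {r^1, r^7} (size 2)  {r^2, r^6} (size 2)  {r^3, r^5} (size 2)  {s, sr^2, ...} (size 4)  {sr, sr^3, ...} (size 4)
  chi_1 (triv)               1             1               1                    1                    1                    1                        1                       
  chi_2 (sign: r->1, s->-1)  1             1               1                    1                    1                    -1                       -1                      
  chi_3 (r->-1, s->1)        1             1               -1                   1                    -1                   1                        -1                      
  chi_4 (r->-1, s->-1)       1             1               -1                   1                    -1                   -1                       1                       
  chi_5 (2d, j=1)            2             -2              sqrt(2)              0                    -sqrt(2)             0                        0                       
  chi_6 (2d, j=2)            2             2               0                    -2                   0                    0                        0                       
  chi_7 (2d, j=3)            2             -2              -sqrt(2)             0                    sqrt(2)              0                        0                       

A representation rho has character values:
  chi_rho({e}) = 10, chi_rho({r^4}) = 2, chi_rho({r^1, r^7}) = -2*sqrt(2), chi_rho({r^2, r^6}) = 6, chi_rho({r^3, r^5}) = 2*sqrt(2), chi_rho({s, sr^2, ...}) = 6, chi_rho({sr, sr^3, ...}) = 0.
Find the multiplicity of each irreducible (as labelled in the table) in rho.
Multiplicities: chi_1: 3, chi_2: 0, chi_3: 3, chi_4: 0, chi_5: 0, chi_6: 0, chi_7: 2.

Explanation: Use <chi_rho, chi> = (1/|G|) sum_C |C| * chi_rho(C) * conj(chi(C)) with |G| = 16 for each irreducible chi in the table:
  <chi_rho, chi_1> = (1/16)[1*(10)*conj(1) + 1*(2)*conj(1) + 2*(-2*sqrt(2))*conj(1) + 2*(6)*conj(1) + 2*(2*sqrt(2))*conj(1) + 4*(6)*conj(1) + 4*(0)*conj(1)]
      = (1/16)[(10) + (2) + (-4*sqrt(2)) + (12) + (4*sqrt(2)) + (24) + (0)] = 48/16 = 3
  <chi_rho, chi_2> = (1/16)[1*(10)*conj(1) + 1*(2)*conj(1) + 2*(-2*sqrt(2))*conj(1) + 2*(6)*conj(1) + 2*(2*sqrt(2))*conj(1) + 4*(6)*conj(-1) + 4*(0)*conj(-1)]
      = (1/16)[(10) + (2) + (-4*sqrt(2)) + (12) + (4*sqrt(2)) + (-24) + (0)] = 0/16 = 0
  <chi_rho, chi_3> = (1/16)[1*(10)*conj(1) + 1*(2)*conj(1) + 2*(-2*sqrt(2))*conj(-1) + 2*(6)*conj(1) + 2*(2*sqrt(2))*conj(-1) + 4*(6)*conj(1) + 4*(0)*conj(-1)]
      = (1/16)[(10) + (2) + (4*sqrt(2)) + (12) + (-4*sqrt(2)) + (24) + (0)] = 48/16 = 3
  <chi_rho, chi_4> = (1/16)[1*(10)*conj(1) + 1*(2)*conj(1) + 2*(-2*sqrt(2))*conj(-1) + 2*(6)*conj(1) + 2*(2*sqrt(2))*conj(-1) + 4*(6)*conj(-1) + 4*(0)*conj(1)]
      = (1/16)[(10) + (2) + (4*sqrt(2)) + (12) + (-4*sqrt(2)) + (-24) + (0)] = 0/16 = 0
  <chi_rho, chi_5> = (1/16)[1*(10)*conj(2) + 1*(2)*conj(-2) + 2*(-2*sqrt(2))*conj(sqrt(2)) + 2*(6)*conj(0) + 2*(2*sqrt(2))*conj(-sqrt(2)) + 4*(6)*conj(0) + 4*(0)*conj(0)]
      = (1/16)[(20) + (-4) + (-8) + (0) + (-8) + (0) + (0)] = 0/16 = 0
  <chi_rho, chi_6> = (1/16)[1*(10)*conj(2) + 1*(2)*conj(2) + 2*(-2*sqrt(2))*conj(0) + 2*(6)*conj(-2) + 2*(2*sqrt(2))*conj(0) + 4*(6)*conj(0) + 4*(0)*conj(0)]
      = (1/16)[(20) + (4) + (0) + (-24) + (0) + (0) + (0)] = 0/16 = 0
  <chi_rho, chi_7> = (1/16)[1*(10)*conj(2) + 1*(2)*conj(-2) + 2*(-2*sqrt(2))*conj(-sqrt(2)) + 2*(6)*conj(0) + 2*(2*sqrt(2))*conj(sqrt(2)) + 4*(6)*conj(0) + 4*(0)*conj(0)]
      = (1/16)[(20) + (-4) + (8) + (0) + (8) + (0) + (0)] = 32/16 = 2
Dimension check: dim(rho) = sum (mult * dim) = 3*1 + 0*1 + 3*1 + 0*1 + 0*2 + 0*2 + 2*2 = 10 = chi_rho(e) = 10.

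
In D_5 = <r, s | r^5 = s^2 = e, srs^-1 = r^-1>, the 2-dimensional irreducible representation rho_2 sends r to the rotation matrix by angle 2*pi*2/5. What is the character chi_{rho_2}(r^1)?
chi_{rho_2}(r^1) = 2*cos(2*pi*2*1/5) = -sqrt(5)/2 - 1/2

rho_2(r^1) is rotation by angle 2*pi*2*1/5, whose trace is 2*cos(2*pi*2*1/5) = -sqrt(5)/2 - 1/2.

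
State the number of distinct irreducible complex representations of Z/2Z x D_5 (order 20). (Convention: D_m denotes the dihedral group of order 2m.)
8

Why: The number of irreducible complex representations of a finite group equals its number of conjugacy classes. For a direct product, #classes(G x H) = #classes(G) * #classes(H). Z/2Z has 2 classes (abelian), D_5 has 4 classes, so 2 * 4 = 8, so Z/2Z x D_5 (order 20) has exactly 8 irreducible complex representations.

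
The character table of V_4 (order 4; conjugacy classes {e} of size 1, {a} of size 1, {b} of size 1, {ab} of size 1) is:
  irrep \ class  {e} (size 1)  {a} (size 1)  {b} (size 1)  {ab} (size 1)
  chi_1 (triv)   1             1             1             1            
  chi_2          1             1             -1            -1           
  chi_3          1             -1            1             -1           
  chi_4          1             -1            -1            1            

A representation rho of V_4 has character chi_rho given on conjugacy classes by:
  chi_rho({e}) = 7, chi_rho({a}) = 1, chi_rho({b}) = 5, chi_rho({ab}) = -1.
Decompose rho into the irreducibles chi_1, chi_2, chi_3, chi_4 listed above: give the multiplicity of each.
Multiplicities: chi_1: 3, chi_2: 1, chi_3: 3, chi_4: 0.

Solution. Use <chi_rho, chi> = (1/|G|) sum_C |C| * chi_rho(C) * conj(chi(C)) with |G| = 4 for each irreducible chi in the table:
  <chi_rho, chi_1> = (1/4)[1*(7)*conj(1) + 1*(1)*conj(1) + 1*(5)*conj(1) + 1*(-1)*conj(1)]
      = (1/4)[(7) + (1) + (5) + (-1)] = 12/4 = 3
  <chi_rho, chi_2> = (1/4)[1*(7)*conj(1) + 1*(1)*conj(1) + 1*(5)*conj(-1) + 1*(-1)*conj(-1)]
      = (1/4)[(7) + (1) + (-5) + (1)] = 4/4 = 1
  <chi_rho, chi_3> = (1/4)[1*(7)*conj(1) + 1*(1)*conj(-1) + 1*(5)*conj(1) + 1*(-1)*conj(-1)]
      = (1/4)[(7) + (-1) + (5) + (1)] = 12/4 = 3
  <chi_rho, chi_4> = (1/4)[1*(7)*conj(1) + 1*(1)*conj(-1) + 1*(5)*conj(-1) + 1*(-1)*conj(1)]
      = (1/4)[(7) + (-1) + (-5) + (-1)] = 0/4 = 0
Dimension check: dim(rho) = sum (mult * dim) = 3*1 + 1*1 + 3*1 + 0*1 = 7 = chi_rho(e) = 7.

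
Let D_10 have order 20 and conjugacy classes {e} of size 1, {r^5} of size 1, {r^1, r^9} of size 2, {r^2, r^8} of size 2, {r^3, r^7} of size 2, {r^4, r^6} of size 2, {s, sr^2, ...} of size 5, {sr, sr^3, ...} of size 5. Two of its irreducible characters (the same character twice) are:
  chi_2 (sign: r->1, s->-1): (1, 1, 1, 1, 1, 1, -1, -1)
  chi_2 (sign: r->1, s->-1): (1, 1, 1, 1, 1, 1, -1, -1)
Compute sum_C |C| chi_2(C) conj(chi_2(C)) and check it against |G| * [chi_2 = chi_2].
Sum = 20 = |G| = 20; so <chi_2, chi_2> = 1 (norm-1 confirms irreducibility).

Compute term by term over conjugacy classes (|C| * chi_2(C) * conj(chi_2(C))):
  1*(1)*conj(1) + 1*(1)*conj(1) + 2*(1)*conj(1) + 2*(1)*conj(1) + 2*(1)*conj(1) + 2*(1)*conj(1) + 5*(-1)*conj(-1) + 5*(-1)*conj(-1)
  = (1) + (1) + (2) + (2) + (2) + (2) + (5) + (5)
  = 20.
Dividing by |G| = 20 gives 20/20 = 1, matching the row-orthogonality relation <chi_2, chi_2> = [chi_2 = chi_2].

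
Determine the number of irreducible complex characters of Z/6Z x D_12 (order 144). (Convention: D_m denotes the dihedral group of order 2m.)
54

Details: The number of irreducible complex representations of a finite group equals its number of conjugacy classes. For a direct product, #classes(G x H) = #classes(G) * #classes(H). Z/6Z has 6 classes (abelian), D_12 has 9 classes, so 6 * 9 = 54, so Z/6Z x D_12 (order 144) has exactly 54 irreducible complex representations.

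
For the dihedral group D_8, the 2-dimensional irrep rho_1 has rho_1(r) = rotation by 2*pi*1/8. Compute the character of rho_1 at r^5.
chi_{rho_1}(r^5) = 2*cos(2*pi*1*5/8) = -sqrt(2)

Proof sketch: rho_1(r^5) is rotation by angle 2*pi*1*5/8, whose trace is 2*cos(2*pi*1*5/8) = -sqrt(2).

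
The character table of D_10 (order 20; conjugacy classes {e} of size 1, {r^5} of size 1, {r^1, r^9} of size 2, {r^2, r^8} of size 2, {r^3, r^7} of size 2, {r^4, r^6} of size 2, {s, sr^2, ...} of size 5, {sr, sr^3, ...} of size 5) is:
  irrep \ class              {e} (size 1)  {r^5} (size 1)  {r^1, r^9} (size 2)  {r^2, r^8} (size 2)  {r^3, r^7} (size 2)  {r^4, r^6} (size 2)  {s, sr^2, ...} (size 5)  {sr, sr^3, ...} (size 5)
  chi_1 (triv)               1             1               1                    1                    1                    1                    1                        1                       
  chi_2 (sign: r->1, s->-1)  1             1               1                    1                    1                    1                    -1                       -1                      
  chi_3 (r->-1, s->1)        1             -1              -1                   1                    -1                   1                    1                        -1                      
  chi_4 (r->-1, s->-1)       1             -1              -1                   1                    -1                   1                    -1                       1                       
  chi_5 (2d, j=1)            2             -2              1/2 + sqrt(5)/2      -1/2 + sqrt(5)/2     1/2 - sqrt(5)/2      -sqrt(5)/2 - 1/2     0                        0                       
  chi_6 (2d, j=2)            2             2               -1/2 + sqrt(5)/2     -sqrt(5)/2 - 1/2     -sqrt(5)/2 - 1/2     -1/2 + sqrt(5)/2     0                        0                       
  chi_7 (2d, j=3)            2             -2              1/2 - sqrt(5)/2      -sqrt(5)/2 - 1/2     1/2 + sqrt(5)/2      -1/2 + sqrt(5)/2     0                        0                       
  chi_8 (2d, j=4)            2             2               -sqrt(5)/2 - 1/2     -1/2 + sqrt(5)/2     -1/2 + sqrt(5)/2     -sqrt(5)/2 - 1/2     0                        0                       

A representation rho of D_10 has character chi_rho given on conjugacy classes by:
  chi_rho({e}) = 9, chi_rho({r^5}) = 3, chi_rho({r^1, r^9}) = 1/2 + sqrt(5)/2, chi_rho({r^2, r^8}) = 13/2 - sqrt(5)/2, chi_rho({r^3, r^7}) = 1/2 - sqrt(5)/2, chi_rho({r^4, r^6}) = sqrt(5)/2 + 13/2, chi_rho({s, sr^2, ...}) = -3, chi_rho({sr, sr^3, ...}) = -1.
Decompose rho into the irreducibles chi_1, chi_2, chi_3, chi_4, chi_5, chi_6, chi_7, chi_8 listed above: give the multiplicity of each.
Multiplicities: chi_1: 1, chi_2: 3, chi_3: 1, chi_4: 2, chi_5: 0, chi_6: 1, chi_7: 0, chi_8: 0.

Reasoning: Use <chi_rho, chi> = (1/|G|) sum_C |C| * chi_rho(C) * conj(chi(C)) with |G| = 20 for each irreducible chi in the table:
  <chi_rho, chi_1> = (1/20)[1*(9)*conj(1) + 1*(3)*conj(1) + 2*(1/2 + sqrt(5)/2)*conj(1) + 2*(13/2 - sqrt(5)/2)*conj(1) + 2*(1/2 - sqrt(5)/2)*conj(1) + 2*(sqrt(5)/2 + 13/2)*conj(1) + 5*(-3)*conj(1) + 5*(-1)*conj(1)]
      = (1/20)[(9) + (3) + (1 + sqrt(5)) + (13 - sqrt(5)) + (1 - sqrt(5)) + (sqrt(5) + 13) + (-15) + (-5)] = 20/20 = 1
  <chi_rho, chi_2> = (1/20)[1*(9)*conj(1) + 1*(3)*conj(1) + 2*(1/2 + sqrt(5)/2)*conj(1) + 2*(13/2 - sqrt(5)/2)*conj(1) + 2*(1/2 - sqrt(5)/2)*conj(1) + 2*(sqrt(5)/2 + 13/2)*conj(1) + 5*(-3)*conj(-1) + 5*(-1)*conj(-1)]
      = (1/20)[(9) + (3) + (1 + sqrt(5)) + (13 - sqrt(5)) + (1 - sqrt(5)) + (sqrt(5) + 13) + (15) + (5)] = 60/20 = 3
  <chi_rho, chi_3> = (1/20)[1*(9)*conj(1) + 1*(3)*conj(-1) + 2*(1/2 + sqrt(5)/2)*conj(-1) + 2*(13/2 - sqrt(5)/2)*conj(1) + 2*(1/2 - sqrt(5)/2)*conj(-1) + 2*(sqrt(5)/2 + 13/2)*conj(1) + 5*(-3)*conj(1) + 5*(-1)*conj(-1)]
      = (1/20)[(9) + (-3) + (-sqrt(5) - 1) + (13 - sqrt(5)) + (-1 + sqrt(5)) + (sqrt(5) + 13) + (-15) + (5)] = 20/20 = 1
  <chi_rho, chi_4> = (1/20)[1*(9)*conj(1) + 1*(3)*conj(-1) + 2*(1/2 + sqrt(5)/2)*conj(-1) + 2*(13/2 - sqrt(5)/2)*conj(1) + 2*(1/2 - sqrt(5)/2)*conj(-1) + 2*(sqrt(5)/2 + 13/2)*conj(1) + 5*(-3)*conj(-1) + 5*(-1)*conj(1)]
      = (1/20)[(9) + (-3) + (-sqrt(5) - 1) + (13 - sqrt(5)) + (-1 + sqrt(5)) + (sqrt(5) + 13) + (15) + (-5)] = 40/20 = 2
  <chi_rho, chi_5> = (1/20)[1*(9)*conj(2) + 1*(3)*conj(-2) + 2*(1/2 + sqrt(5)/2)*conj(1/2 + sqrt(5)/2) + 2*(13/2 - sqrt(5)/2)*conj(-1/2 + sqrt(5)/2) + 2*(1/2 - sqrt(5)/2)*conj(1/2 - sqrt(5)/2) + 2*(sqrt(5)/2 + 13/2)*conj(-sqrt(5)/2 - 1/2) + 5*(-3)*conj(0) + 5*(-1)*conj(0)]
      = (1/20)[(18) + (-6) + (sqrt(5) + 3) + (-9 + 7*sqrt(5)) + (3 - sqrt(5)) + (-7*sqrt(5) - 9) + (0) + (0)] = 0/20 = 0
  <chi_rho, chi_6> = (1/20)[1*(9)*conj(2) + 1*(3)*conj(2) + 2*(1/2 + sqrt(5)/2)*conj(-1/2 + sqrt(5)/2) + 2*(13/2 - sqrt(5)/2)*conj(-sqrt(5)/2 - 1/2) + 2*(1/2 - sqrt(5)/2)*conj(-sqrt(5)/2 - 1/2) + 2*(sqrt(5)/2 + 13/2)*conj(-1/2 + sqrt(5)/2) + 5*(-3)*conj(0) + 5*(-1)*conj(0)]
      = (1/20)[(18) + (6) + (2) + (-6*sqrt(5) - 4) + (2) + (-4 + 6*sqrt(5)) + (0) + (0)] = 20/20 = 1
  <chi_rho, chi_7> = (1/20)[1*(9)*conj(2) + 1*(3)*conj(-2) + 2*(1/2 + sqrt(5)/2)*conj(1/2 - sqrt(5)/2) + 2*(13/2 - sqrt(5)/2)*conj(-sqrt(5)/2 - 1/2) + 2*(1/2 - sqrt(5)/2)*conj(1/2 + sqrt(5)/2) + 2*(sqrt(5)/2 + 13/2)*conj(-1/2 + sqrt(5)/2) + 5*(-3)*conj(0) + 5*(-1)*conj(0)]
      = (1/20)[(18) + (-6) + (-2) + (-6*sqrt(5) - 4) + (-2) + (-4 + 6*sqrt(5)) + (0) + (0)] = 0/20 = 0
  <chi_rho, chi_8> = (1/20)[1*(9)*conj(2) + 1*(3)*conj(2) + 2*(1/2 + sqrt(5)/2)*conj(-sqrt(5)/2 - 1/2) + 2*(13/2 - sqrt(5)/2)*conj(-1/2 + sqrt(5)/2) + 2*(1/2 - sqrt(5)/2)*conj(-1/2 + sqrt(5)/2) + 2*(sqrt(5)/2 + 13/2)*conj(-sqrt(5)/2 - 1/2) + 5*(-3)*conj(0) + 5*(-1)*conj(0)]
      = (1/20)[(18) + (6) + (-3 - sqrt(5)) + (-9 + 7*sqrt(5)) + (-3 + sqrt(5)) + (-7*sqrt(5) - 9) + (0) + (0)] = 0/20 = 0
Dimension check: dim(rho) = sum (mult * dim) = 1*1 + 3*1 + 1*1 + 2*1 + 0*2 + 1*2 + 0*2 + 0*2 = 9 = chi_rho(e) = 9.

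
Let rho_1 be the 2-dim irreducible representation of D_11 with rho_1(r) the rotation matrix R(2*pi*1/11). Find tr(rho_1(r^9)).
chi_{rho_1}(r^9) = 2*cos(2*pi*1*9/11) = 2*cos(4*pi/11)

Reasoning: rho_1(r^9) is rotation by angle 2*pi*1*9/11, whose trace is 2*cos(2*pi*1*9/11) = 2*cos(4*pi/11).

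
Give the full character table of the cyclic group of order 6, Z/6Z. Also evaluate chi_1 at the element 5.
Character table of Z/6Z (irreps indexed chi_0,...,chi_5 with chi_k(m) = zeta_6^(k*m), zeta_6 = exp(2*pi*i/6)):
  irrep \ class  {0} (size 1)  {1} (size 1)    {2} (size 1)    {3} (size 1)  {4} (size 1)    {5} (size 1)  
  chi_0          1             1               1               1             1               1             
  chi_1          1             exp(I*pi/3)     exp(2*I*pi/3)   -1            exp(-2*I*pi/3)  exp(-I*pi/3)  
  chi_2          1             exp(2*I*pi/3)   exp(-2*I*pi/3)  1             exp(2*I*pi/3)   exp(-2*I*pi/3)
  chi_3          1             -1              1               -1            1               -1            
  chi_4          1             exp(-2*I*pi/3)  exp(2*I*pi/3)   1             exp(-2*I*pi/3)  exp(2*I*pi/3) 
  chi_5          1             exp(-I*pi/3)    exp(-2*I*pi/3)  -1            exp(2*I*pi/3)   exp(I*pi/3)   

Spot check: chi_1(5) = zeta_6^(1*5) = zeta_6^5 = exp(-I*pi/3).

Derivation: Z/6Z is abelian, so all 6 irreducible complex representations are 1-dimensional. They are given by chi_k(m) = zeta_6^(k*m) for k = 0,...,5. Row orthogonality: sum_m chi_k(m) conj(chi_l(m)) = 6 * [k = l].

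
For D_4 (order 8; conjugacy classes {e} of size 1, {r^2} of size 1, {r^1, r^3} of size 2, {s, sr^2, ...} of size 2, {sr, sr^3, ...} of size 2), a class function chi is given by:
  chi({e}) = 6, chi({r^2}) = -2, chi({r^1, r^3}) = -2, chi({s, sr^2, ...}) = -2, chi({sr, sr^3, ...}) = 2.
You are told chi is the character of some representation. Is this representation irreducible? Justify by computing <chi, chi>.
Not irreducible (reducible): <chi, chi> = 8 > 1.

Derivation: <chi, chi> = (1/|G|) sum_C |C| * |chi(C)|^2 = (1/8)[1*|6|^2 + 1*|-2|^2 + 2*|-2|^2 + 2*|-2|^2 + 2*|2|^2]
  = (1/8)[(36) + (4) + (8) + (8) + (8)] = 64/8 = 8.
A character is irreducible iff <chi, chi> = 1, so this representation is reducible.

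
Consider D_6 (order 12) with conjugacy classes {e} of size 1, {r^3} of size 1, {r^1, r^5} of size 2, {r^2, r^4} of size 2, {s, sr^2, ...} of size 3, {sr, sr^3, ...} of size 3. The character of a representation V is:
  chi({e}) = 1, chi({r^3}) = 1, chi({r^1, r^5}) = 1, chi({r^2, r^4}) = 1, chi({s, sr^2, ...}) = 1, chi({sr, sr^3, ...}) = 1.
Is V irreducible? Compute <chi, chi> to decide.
Irreducible: <chi, chi> = 1.

Solution. <chi, chi> = (1/|G|) sum_C |C| * |chi(C)|^2 = (1/12)[1*|1|^2 + 1*|1|^2 + 2*|1|^2 + 2*|1|^2 + 3*|1|^2 + 3*|1|^2]
  = (1/12)[(1) + (1) + (2) + (2) + (3) + (3)] = 12/12 = 1.
A character is irreducible iff <chi, chi> = 1, so this representation is irreducible.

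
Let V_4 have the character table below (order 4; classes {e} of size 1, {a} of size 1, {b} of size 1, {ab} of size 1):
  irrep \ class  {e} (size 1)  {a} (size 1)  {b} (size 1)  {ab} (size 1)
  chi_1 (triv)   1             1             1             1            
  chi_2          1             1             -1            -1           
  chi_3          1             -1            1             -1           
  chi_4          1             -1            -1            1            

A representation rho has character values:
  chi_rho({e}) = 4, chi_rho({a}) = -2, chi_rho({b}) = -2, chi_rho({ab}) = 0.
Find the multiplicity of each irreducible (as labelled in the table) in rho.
Multiplicities: chi_1: 0, chi_2: 1, chi_3: 1, chi_4: 2.

Working: Use <chi_rho, chi> = (1/|G|) sum_C |C| * chi_rho(C) * conj(chi(C)) with |G| = 4 for each irreducible chi in the table:
  <chi_rho, chi_1> = (1/4)[1*(4)*conj(1) + 1*(-2)*conj(1) + 1*(-2)*conj(1) + 1*(0)*conj(1)]
      = (1/4)[(4) + (-2) + (-2) + (0)] = 0/4 = 0
  <chi_rho, chi_2> = (1/4)[1*(4)*conj(1) + 1*(-2)*conj(1) + 1*(-2)*conj(-1) + 1*(0)*conj(-1)]
      = (1/4)[(4) + (-2) + (2) + (0)] = 4/4 = 1
  <chi_rho, chi_3> = (1/4)[1*(4)*conj(1) + 1*(-2)*conj(-1) + 1*(-2)*conj(1) + 1*(0)*conj(-1)]
      = (1/4)[(4) + (2) + (-2) + (0)] = 4/4 = 1
  <chi_rho, chi_4> = (1/4)[1*(4)*conj(1) + 1*(-2)*conj(-1) + 1*(-2)*conj(-1) + 1*(0)*conj(1)]
      = (1/4)[(4) + (2) + (2) + (0)] = 8/4 = 2
Dimension check: dim(rho) = sum (mult * dim) = 0*1 + 1*1 + 1*1 + 2*1 = 4 = chi_rho(e) = 4.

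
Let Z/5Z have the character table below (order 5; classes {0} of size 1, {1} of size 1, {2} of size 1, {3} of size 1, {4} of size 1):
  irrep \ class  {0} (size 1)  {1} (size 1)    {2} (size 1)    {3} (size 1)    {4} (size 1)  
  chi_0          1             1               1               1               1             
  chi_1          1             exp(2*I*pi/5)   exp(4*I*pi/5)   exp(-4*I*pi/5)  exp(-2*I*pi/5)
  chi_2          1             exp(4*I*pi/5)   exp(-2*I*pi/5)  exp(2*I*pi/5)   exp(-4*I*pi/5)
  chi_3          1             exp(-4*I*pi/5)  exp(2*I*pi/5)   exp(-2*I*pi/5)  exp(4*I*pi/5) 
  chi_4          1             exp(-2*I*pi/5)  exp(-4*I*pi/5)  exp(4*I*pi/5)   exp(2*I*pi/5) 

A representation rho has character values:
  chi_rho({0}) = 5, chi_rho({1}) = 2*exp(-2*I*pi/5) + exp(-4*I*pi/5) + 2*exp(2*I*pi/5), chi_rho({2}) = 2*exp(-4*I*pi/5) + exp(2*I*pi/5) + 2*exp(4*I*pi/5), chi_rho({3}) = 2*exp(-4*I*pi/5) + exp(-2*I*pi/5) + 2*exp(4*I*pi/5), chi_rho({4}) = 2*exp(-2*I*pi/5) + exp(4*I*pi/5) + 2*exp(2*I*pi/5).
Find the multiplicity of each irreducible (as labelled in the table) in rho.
Multiplicities: chi_0: 0, chi_1: 2, chi_2: 0, chi_3: 1, chi_4: 2.

Details: Use <chi_rho, chi> = (1/|G|) sum_C |C| * chi_rho(C) * conj(chi(C)) with |G| = 5 for each irreducible chi in the table:
  <chi_rho, chi_0> = (1/5)[1*(5)*conj(1) + 1*(2*exp(-2*I*pi/5) + exp(-4*I*pi/5) + 2*exp(2*I*pi/5))*conj(1) + 1*(2*exp(-4*I*pi/5) + exp(2*I*pi/5) + 2*exp(4*I*pi/5))*conj(1) + 1*(2*exp(-4*I*pi/5) + exp(-2*I*pi/5) + 2*exp(4*I*pi/5))*conj(1) + 1*(2*exp(-2*I*pi/5) + exp(4*I*pi/5) + 2*exp(2*I*pi/5))*conj(1)]
      = (1/5)[(5) + (2*exp(-2*I*pi/5) + exp(-4*I*pi/5) + 2*exp(2*I*pi/5)) + (2*exp(-4*I*pi/5) + exp(2*I*pi/5) + 2*exp(4*I*pi/5)) + (2*exp(-4*I*pi/5) + exp(-2*I*pi/5) + 2*exp(4*I*pi/5)) + (2*exp(-2*I*pi/5) + exp(4*I*pi/5) + 2*exp(2*I*pi/5))] = 0/5 = 0
  <chi_rho, chi_1> = (1/5)[1*(5)*conj(1) + 1*(2*exp(-2*I*pi/5) + exp(-4*I*pi/5) + 2*exp(2*I*pi/5))*conj(exp(2*I*pi/5)) + 1*(2*exp(-4*I*pi/5) + exp(2*I*pi/5) + 2*exp(4*I*pi/5))*conj(exp(4*I*pi/5)) + 1*(2*exp(-4*I*pi/5) + exp(-2*I*pi/5) + 2*exp(4*I*pi/5))*conj(exp(-4*I*pi/5)) + 1*(2*exp(-2*I*pi/5) + exp(4*I*pi/5) + 2*exp(2*I*pi/5))*conj(exp(-2*I*pi/5))]
      = (1/5)[(5) + (2 + 2*exp(-4*I*pi/5) + exp(4*I*pi/5)) + (2 + exp(-2*I*pi/5) + 2*exp(2*I*pi/5)) + (2 + 2*exp(-2*I*pi/5) + exp(2*I*pi/5)) + (2 + exp(-4*I*pi/5) + 2*exp(4*I*pi/5))] = 10/5 = 2
  <chi_rho, chi_2> = (1/5)[1*(5)*conj(1) + 1*(2*exp(-2*I*pi/5) + exp(-4*I*pi/5) + 2*exp(2*I*pi/5))*conj(exp(4*I*pi/5)) + 1*(2*exp(-4*I*pi/5) + exp(2*I*pi/5) + 2*exp(4*I*pi/5))*conj(exp(-2*I*pi/5)) + 1*(2*exp(-4*I*pi/5) + exp(-2*I*pi/5) + 2*exp(4*I*pi/5))*conj(exp(2*I*pi/5)) + 1*(2*exp(-2*I*pi/5) + exp(4*I*pi/5) + 2*exp(2*I*pi/5))*conj(exp(-4*I*pi/5))]
      = (1/5)[(5) + (2*exp(-2*I*pi/5) + exp(2*I*pi/5) + 2*exp(4*I*pi/5)) + (2*exp(-2*I*pi/5) + 2*exp(-4*I*pi/5) + exp(4*I*pi/5)) + (exp(-4*I*pi/5) + 2*exp(4*I*pi/5) + 2*exp(2*I*pi/5)) + (2*exp(-4*I*pi/5) + exp(-2*I*pi/5) + 2*exp(2*I*pi/5))] = 0/5 = 0
  <chi_rho, chi_3> = (1/5)[1*(5)*conj(1) + 1*(2*exp(-2*I*pi/5) + exp(-4*I*pi/5) + 2*exp(2*I*pi/5))*conj(exp(-4*I*pi/5)) + 1*(2*exp(-4*I*pi/5) + exp(2*I*pi/5) + 2*exp(4*I*pi/5))*conj(exp(2*I*pi/5)) + 1*(2*exp(-4*I*pi/5) + exp(-2*I*pi/5) + 2*exp(4*I*pi/5))*conj(exp(-2*I*pi/5)) + 1*(2*exp(-2*I*pi/5) + exp(4*I*pi/5) + 2*exp(2*I*pi/5))*conj(exp(4*I*pi/5))]
      = (1/5)[(5) + (1 + 2*exp(-4*I*pi/5) + 2*exp(2*I*pi/5)) + (1 + 2*exp(4*I*pi/5) + 2*exp(2*I*pi/5)) + (1 + 2*exp(-2*I*pi/5) + 2*exp(-4*I*pi/5)) + (1 + 2*exp(-2*I*pi/5) + 2*exp(4*I*pi/5))] = 5/5 = 1
  <chi_rho, chi_4> = (1/5)[1*(5)*conj(1) + 1*(2*exp(-2*I*pi/5) + exp(-4*I*pi/5) + 2*exp(2*I*pi/5))*conj(exp(-2*I*pi/5)) + 1*(2*exp(-4*I*pi/5) + exp(2*I*pi/5) + 2*exp(4*I*pi/5))*conj(exp(-4*I*pi/5)) + 1*(2*exp(-4*I*pi/5) + exp(-2*I*pi/5) + 2*exp(4*I*pi/5))*conj(exp(4*I*pi/5)) + 1*(2*exp(-2*I*pi/5) + exp(4*I*pi/5) + 2*exp(2*I*pi/5))*conj(exp(2*I*pi/5))]
      = (1/5)[(5) + (2 + exp(-2*I*pi/5) + 2*exp(4*I*pi/5)) + (2 + 2*exp(-2*I*pi/5) + exp(-4*I*pi/5)) + (2 + exp(4*I*pi/5) + 2*exp(2*I*pi/5)) + (2 + 2*exp(-4*I*pi/5) + exp(2*I*pi/5))] = 10/5 = 2
(Exp terms are combined using exp(i*s)*conj(exp(i*t)) = exp(i*(s-t)), and sums of them are collapsed using the identity that for every m > 1 the m distinct m-th roots of unity sum to 0, e.g. 1 + exp(2*I*pi/3) + exp(-2*I*pi/3) = 0.)
Dimension check: dim(rho) = sum (mult * dim) = 0*1 + 2*1 + 0*1 + 1*1 + 2*1 = 5 = chi_rho(e) = 5.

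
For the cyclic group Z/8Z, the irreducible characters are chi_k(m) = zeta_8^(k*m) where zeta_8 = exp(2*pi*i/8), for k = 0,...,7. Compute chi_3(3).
chi_3(3) = zeta_8^9 = exp(I*pi/4)

Explanation: chi_3(3) = zeta_8^(3*3) = zeta_8^9. Since zeta_8^8 = 1, this equals zeta_8^1 = exp(2*pi*i*1/8) = exp(I*pi/4).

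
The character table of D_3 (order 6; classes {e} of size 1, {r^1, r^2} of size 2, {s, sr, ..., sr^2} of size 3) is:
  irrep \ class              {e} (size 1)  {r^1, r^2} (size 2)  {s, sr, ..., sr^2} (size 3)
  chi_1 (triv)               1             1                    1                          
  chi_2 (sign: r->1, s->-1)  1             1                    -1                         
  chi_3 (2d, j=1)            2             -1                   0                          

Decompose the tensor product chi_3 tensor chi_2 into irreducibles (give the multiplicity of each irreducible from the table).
chi_3 tensor chi_2 = chi_3 (all other irreducibles have multiplicity 0).

Details: The character of a tensor product is the pointwise product (chi_3 * chi_2)(C) = chi_3(C) * chi_2(C):
  {e}: (2)*(1), {r^1, r^2}: (-1)*(1), {s, sr, ..., sr^2}: (0)*(-1)
so (chi_3 * chi_2) takes values
  {e} -> 2, {r^1, r^2} -> -1, {s, sr, ..., sr^2} -> 0.
Now take the inner product of this character with each irreducible chi from the table, <chi_3*chi_2, chi> = (1/6) sum_C |C| (chi_3*chi_2)(C) conj(chi(C)):
  <chi_3*chi_2, chi_1> = (1/6)[1*(2)*conj(1) + 2*(-1)*conj(1) + 3*(0)*conj(1)]
      = (1/6)[(2) + (-2) + (0)] = 0/6 = 0
  <chi_3*chi_2, chi_2> = (1/6)[1*(2)*conj(1) + 2*(-1)*conj(1) + 3*(0)*conj(-1)]
      = (1/6)[(2) + (-2) + (0)] = 0/6 = 0
  <chi_3*chi_2, chi_3> = (1/6)[1*(2)*conj(2) + 2*(-1)*conj(-1) + 3*(0)*conj(0)]
      = (1/6)[(4) + (2) + (0)] = 6/6 = 1
Hence the multiplicities are chi_3: 1. Dimension check: dim(chi_3)*dim(chi_2) = 2*1 = 2 and sum (mult * dim) = 1*2 = 2.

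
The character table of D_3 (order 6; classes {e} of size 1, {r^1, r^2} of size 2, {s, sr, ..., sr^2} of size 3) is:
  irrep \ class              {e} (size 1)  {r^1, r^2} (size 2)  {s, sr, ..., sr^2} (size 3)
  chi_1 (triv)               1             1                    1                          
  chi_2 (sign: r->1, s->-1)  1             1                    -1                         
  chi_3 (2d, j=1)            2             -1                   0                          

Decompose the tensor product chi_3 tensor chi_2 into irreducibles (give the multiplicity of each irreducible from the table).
chi_3 tensor chi_2 = chi_3 (all other irreducibles have multiplicity 0).

Argument: The character of a tensor product is the pointwise product (chi_3 * chi_2)(C) = chi_3(C) * chi_2(C):
  {e}: (2)*(1), {r^1, r^2}: (-1)*(1), {s, sr, ..., sr^2}: (0)*(-1)
so (chi_3 * chi_2) takes values
  {e} -> 2, {r^1, r^2} -> -1, {s, sr, ..., sr^2} -> 0.
Now take the inner product of this character with each irreducible chi from the table, <chi_3*chi_2, chi> = (1/6) sum_C |C| (chi_3*chi_2)(C) conj(chi(C)):
  <chi_3*chi_2, chi_1> = (1/6)[1*(2)*conj(1) + 2*(-1)*conj(1) + 3*(0)*conj(1)]
      = (1/6)[(2) + (-2) + (0)] = 0/6 = 0
  <chi_3*chi_2, chi_2> = (1/6)[1*(2)*conj(1) + 2*(-1)*conj(1) + 3*(0)*conj(-1)]
      = (1/6)[(2) + (-2) + (0)] = 0/6 = 0
  <chi_3*chi_2, chi_3> = (1/6)[1*(2)*conj(2) + 2*(-1)*conj(-1) + 3*(0)*conj(0)]
      = (1/6)[(4) + (2) + (0)] = 6/6 = 1
Hence the multiplicities are chi_3: 1. Dimension check: dim(chi_3)*dim(chi_2) = 2*1 = 2 and sum (mult * dim) = 1*2 = 2.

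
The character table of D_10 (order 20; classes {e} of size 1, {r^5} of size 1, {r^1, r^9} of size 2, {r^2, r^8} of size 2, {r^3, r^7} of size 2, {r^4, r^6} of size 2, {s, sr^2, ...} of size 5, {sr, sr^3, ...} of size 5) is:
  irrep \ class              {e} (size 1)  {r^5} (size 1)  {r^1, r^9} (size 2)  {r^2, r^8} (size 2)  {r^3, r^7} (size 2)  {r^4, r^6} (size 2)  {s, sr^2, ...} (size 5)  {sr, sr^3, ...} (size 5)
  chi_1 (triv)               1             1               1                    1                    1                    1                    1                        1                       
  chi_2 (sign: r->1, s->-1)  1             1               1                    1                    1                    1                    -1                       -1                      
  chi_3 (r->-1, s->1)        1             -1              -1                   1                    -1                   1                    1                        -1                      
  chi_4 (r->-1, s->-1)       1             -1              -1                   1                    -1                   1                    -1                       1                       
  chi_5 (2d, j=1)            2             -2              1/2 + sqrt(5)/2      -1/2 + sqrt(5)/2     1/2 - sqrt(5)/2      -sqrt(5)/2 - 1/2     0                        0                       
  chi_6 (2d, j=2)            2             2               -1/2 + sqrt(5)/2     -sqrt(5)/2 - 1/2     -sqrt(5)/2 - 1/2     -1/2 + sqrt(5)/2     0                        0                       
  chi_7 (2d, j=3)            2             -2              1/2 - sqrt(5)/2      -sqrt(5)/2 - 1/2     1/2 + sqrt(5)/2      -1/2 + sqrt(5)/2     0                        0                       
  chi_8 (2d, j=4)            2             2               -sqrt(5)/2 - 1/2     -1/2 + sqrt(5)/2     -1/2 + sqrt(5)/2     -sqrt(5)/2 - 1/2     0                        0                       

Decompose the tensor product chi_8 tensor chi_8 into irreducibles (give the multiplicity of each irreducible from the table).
chi_8 tensor chi_8 = chi_1 + chi_2 + chi_6 (all other irreducibles have multiplicity 0).

Argument: The character of a tensor product is the pointwise product (chi_8 * chi_8)(C) = chi_8(C) * chi_8(C):
  {e}: (2)*(2), {r^5}: (2)*(2), {r^1, r^9}: (-sqrt(5)/2 - 1/2)*(-sqrt(5)/2 - 1/2), {r^2, r^8}: (-1/2 + sqrt(5)/2)*(-1/2 + sqrt(5)/2), {r^3, r^7}: (-1/2 + sqrt(5)/2)*(-1/2 + sqrt(5)/2), {r^4, r^6}: (-sqrt(5)/2 - 1/2)*(-sqrt(5)/2 - 1/2), {s, sr^2, ...}: (0)*(0), {sr, sr^3, ...}: (0)*(0)
so (chi_8 * chi_8) takes values
  {e} -> 4, {r^5} -> 4, {r^1, r^9} -> sqrt(5)/2 + 3/2, {r^2, r^8} -> 3/2 - sqrt(5)/2, {r^3, r^7} -> 3/2 - sqrt(5)/2, {r^4, r^6} -> sqrt(5)/2 + 3/2, {s, sr^2, ...} -> 0, {sr, sr^3, ...} -> 0.
Now take the inner product of this character with each irreducible chi from the table, <chi_8*chi_8, chi> = (1/20) sum_C |C| (chi_8*chi_8)(C) conj(chi(C)):
  <chi_8*chi_8, chi_1> = (1/20)[1*(4)*conj(1) + 1*(4)*conj(1) + 2*(sqrt(5)/2 + 3/2)*conj(1) + 2*(3/2 - sqrt(5)/2)*conj(1) + 2*(3/2 - sqrt(5)/2)*conj(1) + 2*(sqrt(5)/2 + 3/2)*conj(1) + 5*(0)*conj(1) + 5*(0)*conj(1)]
      = (1/20)[(4) + (4) + (sqrt(5) + 3) + (3 - sqrt(5)) + (3 - sqrt(5)) + (sqrt(5) + 3) + (0) + (0)] = 20/20 = 1
  <chi_8*chi_8, chi_2> = (1/20)[1*(4)*conj(1) + 1*(4)*conj(1) + 2*(sqrt(5)/2 + 3/2)*conj(1) + 2*(3/2 - sqrt(5)/2)*conj(1) + 2*(3/2 - sqrt(5)/2)*conj(1) + 2*(sqrt(5)/2 + 3/2)*conj(1) + 5*(0)*conj(-1) + 5*(0)*conj(-1)]
      = (1/20)[(4) + (4) + (sqrt(5) + 3) + (3 - sqrt(5)) + (3 - sqrt(5)) + (sqrt(5) + 3) + (0) + (0)] = 20/20 = 1
  <chi_8*chi_8, chi_3> = (1/20)[1*(4)*conj(1) + 1*(4)*conj(-1) + 2*(sqrt(5)/2 + 3/2)*conj(-1) + 2*(3/2 - sqrt(5)/2)*conj(1) + 2*(3/2 - sqrt(5)/2)*conj(-1) + 2*(sqrt(5)/2 + 3/2)*conj(1) + 5*(0)*conj(1) + 5*(0)*conj(-1)]
      = (1/20)[(4) + (-4) + (-3 - sqrt(5)) + (3 - sqrt(5)) + (-3 + sqrt(5)) + (sqrt(5) + 3) + (0) + (0)] = 0/20 = 0
  <chi_8*chi_8, chi_4> = (1/20)[1*(4)*conj(1) + 1*(4)*conj(-1) + 2*(sqrt(5)/2 + 3/2)*conj(-1) + 2*(3/2 - sqrt(5)/2)*conj(1) + 2*(3/2 - sqrt(5)/2)*conj(-1) + 2*(sqrt(5)/2 + 3/2)*conj(1) + 5*(0)*conj(-1) + 5*(0)*conj(1)]
      = (1/20)[(4) + (-4) + (-3 - sqrt(5)) + (3 - sqrt(5)) + (-3 + sqrt(5)) + (sqrt(5) + 3) + (0) + (0)] = 0/20 = 0
  <chi_8*chi_8, chi_5> = (1/20)[1*(4)*conj(2) + 1*(4)*conj(-2) + 2*(sqrt(5)/2 + 3/2)*conj(1/2 + sqrt(5)/2) + 2*(3/2 - sqrt(5)/2)*conj(-1/2 + sqrt(5)/2) + 2*(3/2 - sqrt(5)/2)*conj(1/2 - sqrt(5)/2) + 2*(sqrt(5)/2 + 3/2)*conj(-sqrt(5)/2 - 1/2) + 5*(0)*conj(0) + 5*(0)*conj(0)]
      = (1/20)[(8) + (-8) + (4 + 2*sqrt(5)) + (-4 + 2*sqrt(5)) + (4 - 2*sqrt(5)) + (-2*sqrt(5) - 4) + (0) + (0)] = 0/20 = 0
  <chi_8*chi_8, chi_6> = (1/20)[1*(4)*conj(2) + 1*(4)*conj(2) + 2*(sqrt(5)/2 + 3/2)*conj(-1/2 + sqrt(5)/2) + 2*(3/2 - sqrt(5)/2)*conj(-sqrt(5)/2 - 1/2) + 2*(3/2 - sqrt(5)/2)*conj(-sqrt(5)/2 - 1/2) + 2*(sqrt(5)/2 + 3/2)*conj(-1/2 + sqrt(5)/2) + 5*(0)*conj(0) + 5*(0)*conj(0)]
      = (1/20)[(8) + (8) + (1 + sqrt(5)) + (1 - sqrt(5)) + (1 - sqrt(5)) + (1 + sqrt(5)) + (0) + (0)] = 20/20 = 1
  <chi_8*chi_8, chi_7> = (1/20)[1*(4)*conj(2) + 1*(4)*conj(-2) + 2*(sqrt(5)/2 + 3/2)*conj(1/2 - sqrt(5)/2) + 2*(3/2 - sqrt(5)/2)*conj(-sqrt(5)/2 - 1/2) + 2*(3/2 - sqrt(5)/2)*conj(1/2 + sqrt(5)/2) + 2*(sqrt(5)/2 + 3/2)*conj(-1/2 + sqrt(5)/2) + 5*(0)*conj(0) + 5*(0)*conj(0)]
      = (1/20)[(8) + (-8) + (-sqrt(5) - 1) + (1 - sqrt(5)) + (-1 + sqrt(5)) + (1 + sqrt(5)) + (0) + (0)] = 0/20 = 0
  <chi_8*chi_8, chi_8> = (1/20)[1*(4)*conj(2) + 1*(4)*conj(2) + 2*(sqrt(5)/2 + 3/2)*conj(-sqrt(5)/2 - 1/2) + 2*(3/2 - sqrt(5)/2)*conj(-1/2 + sqrt(5)/2) + 2*(3/2 - sqrt(5)/2)*conj(-1/2 + sqrt(5)/2) + 2*(sqrt(5)/2 + 3/2)*conj(-sqrt(5)/2 - 1/2) + 5*(0)*conj(0) + 5*(0)*conj(0)]
      = (1/20)[(8) + (8) + (-2*sqrt(5) - 4) + (-4 + 2*sqrt(5)) + (-4 + 2*sqrt(5)) + (-2*sqrt(5) - 4) + (0) + (0)] = 0/20 = 0
Hence the multiplicities are chi_1: 1, chi_2: 1, chi_6: 1. Dimension check: dim(chi_8)*dim(chi_8) = 2*2 = 4 and sum (mult * dim) = 1*1 + 1*1 + 1*2 = 4.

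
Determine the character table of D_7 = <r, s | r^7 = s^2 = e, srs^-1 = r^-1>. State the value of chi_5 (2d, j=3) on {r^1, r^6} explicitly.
Conjugacy classes: {e} of size 1, {r^1, r^6} of size 2, {r^2, r^5} of size 2, {r^3, r^4} of size 2, {s, sr, ..., sr^6} of size 7.
Character table:
  irrep \ class              {e} (size 1)  {r^1, r^6} (size 2)  {r^2, r^5} (size 2)  {r^3, r^4} (size 2)  {s, sr, ..., sr^6} (size 7)
  chi_1 (triv)               1             1                    1                    1                    1                          
  chi_2 (sign: r->1, s->-1)  1             1                    1                    1                    -1                         
  chi_3 (2d, j=1)            2             2*cos(2*pi/7)        -2*cos(3*pi/7)       -2*cos(pi/7)         0                          
  chi_4 (2d, j=2)            2             -2*cos(3*pi/7)       -2*cos(pi/7)         2*cos(2*pi/7)        0                          
  chi_5 (2d, j=3)            2             -2*cos(pi/7)         2*cos(2*pi/7)        -2*cos(3*pi/7)       0                          

Spot check: chi_5 (2d, j=3) on {r^1, r^6} = -2*cos(pi/7).

D_7 has order 2*7 = 14 with 5 conjugacy classes, hence 5 irreducibles. Sum of squared dims 1 + 1 + 4 + 4 + 4 = 14 = |G|. Linear characters come from the abelianisation; the 2-dimensional irreps have character r^k -> 2*cos(2*pi*j*k/7), reflections -> 0.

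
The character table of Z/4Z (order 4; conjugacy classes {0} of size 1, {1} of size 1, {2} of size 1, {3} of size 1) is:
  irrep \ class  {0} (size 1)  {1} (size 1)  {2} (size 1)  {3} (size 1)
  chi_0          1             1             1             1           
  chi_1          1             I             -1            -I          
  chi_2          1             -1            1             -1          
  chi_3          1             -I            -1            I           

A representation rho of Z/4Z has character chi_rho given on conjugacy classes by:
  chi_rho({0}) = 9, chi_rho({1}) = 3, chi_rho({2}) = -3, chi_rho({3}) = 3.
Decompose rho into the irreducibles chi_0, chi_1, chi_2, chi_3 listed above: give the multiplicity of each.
Multiplicities: chi_0: 3, chi_1: 3, chi_2: 0, chi_3: 3.

Derivation: Use <chi_rho, chi> = (1/|G|) sum_C |C| * chi_rho(C) * conj(chi(C)) with |G| = 4 for each irreducible chi in the table:
  <chi_rho, chi_0> = (1/4)[1*(9)*conj(1) + 1*(3)*conj(1) + 1*(-3)*conj(1) + 1*(3)*conj(1)]
      = (1/4)[(9) + (3) + (-3) + (3)] = 12/4 = 3
  <chi_rho, chi_1> = (1/4)[1*(9)*conj(1) + 1*(3)*conj(I) + 1*(-3)*conj(-1) + 1*(3)*conj(-I)]
      = (1/4)[(9) + (-3*I) + (3) + (3*I)] = 12/4 = 3
  <chi_rho, chi_2> = (1/4)[1*(9)*conj(1) + 1*(3)*conj(-1) + 1*(-3)*conj(1) + 1*(3)*conj(-1)]
      = (1/4)[(9) + (-3) + (-3) + (-3)] = 0/4 = 0
  <chi_rho, chi_3> = (1/4)[1*(9)*conj(1) + 1*(3)*conj(-I) + 1*(-3)*conj(-1) + 1*(3)*conj(I)]
      = (1/4)[(9) + (3*I) + (3) + (-3*I)] = 12/4 = 3
(Exp terms are combined using exp(i*s)*conj(exp(i*t)) = exp(i*(s-t)), and sums of them are collapsed using the identity that for every m > 1 the m distinct m-th roots of unity sum to 0, e.g. 1 + exp(2*I*pi/3) + exp(-2*I*pi/3) = 0.)
Dimension check: dim(rho) = sum (mult * dim) = 3*1 + 3*1 + 0*1 + 3*1 = 9 = chi_rho(e) = 9.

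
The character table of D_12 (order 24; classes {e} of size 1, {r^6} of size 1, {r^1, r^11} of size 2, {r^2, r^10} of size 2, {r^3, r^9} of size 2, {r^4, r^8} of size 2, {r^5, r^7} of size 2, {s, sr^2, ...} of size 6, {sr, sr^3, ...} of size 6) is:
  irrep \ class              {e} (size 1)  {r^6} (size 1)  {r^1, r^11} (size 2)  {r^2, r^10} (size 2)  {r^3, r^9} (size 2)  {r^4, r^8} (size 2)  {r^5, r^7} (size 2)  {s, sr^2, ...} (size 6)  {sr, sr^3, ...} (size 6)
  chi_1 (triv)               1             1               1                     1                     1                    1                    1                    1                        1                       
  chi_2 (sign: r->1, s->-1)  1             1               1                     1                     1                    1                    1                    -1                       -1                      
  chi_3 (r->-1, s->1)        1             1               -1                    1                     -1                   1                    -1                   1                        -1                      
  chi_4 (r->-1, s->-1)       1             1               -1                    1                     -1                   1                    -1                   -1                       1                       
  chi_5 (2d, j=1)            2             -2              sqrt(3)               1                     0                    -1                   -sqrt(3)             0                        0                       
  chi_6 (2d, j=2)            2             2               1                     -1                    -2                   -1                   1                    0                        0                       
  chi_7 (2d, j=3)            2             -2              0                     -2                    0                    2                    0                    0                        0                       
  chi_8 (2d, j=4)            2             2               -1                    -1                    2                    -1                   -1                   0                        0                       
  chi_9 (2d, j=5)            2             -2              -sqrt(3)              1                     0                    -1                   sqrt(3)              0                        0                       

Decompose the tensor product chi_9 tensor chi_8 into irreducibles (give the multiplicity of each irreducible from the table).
chi_9 tensor chi_8 = chi_5 + chi_7 (all other irreducibles have multiplicity 0).

Proof sketch: The character of a tensor product is the pointwise product (chi_9 * chi_8)(C) = chi_9(C) * chi_8(C):
  {e}: (2)*(2), {r^6}: (-2)*(2), {r^1, r^11}: (-sqrt(3))*(-1), {r^2, r^10}: (1)*(-1), {r^3, r^9}: (0)*(2), {r^4, r^8}: (-1)*(-1), {r^5, r^7}: (sqrt(3))*(-1), {s, sr^2, ...}: (0)*(0), {sr, sr^3, ...}: (0)*(0)
so (chi_9 * chi_8) takes values
  {e} -> 4, {r^6} -> -4, {r^1, r^11} -> sqrt(3), {r^2, r^10} -> -1, {r^3, r^9} -> 0, {r^4, r^8} -> 1, {r^5, r^7} -> -sqrt(3), {s, sr^2, ...} -> 0, {sr, sr^3, ...} -> 0.
Now take the inner product of this character with each irreducible chi from the table, <chi_9*chi_8, chi> = (1/24) sum_C |C| (chi_9*chi_8)(C) conj(chi(C)):
  <chi_9*chi_8, chi_1> = (1/24)[1*(4)*conj(1) + 1*(-4)*conj(1) + 2*(sqrt(3))*conj(1) + 2*(-1)*conj(1) + 2*(0)*conj(1) + 2*(1)*conj(1) + 2*(-sqrt(3))*conj(1) + 6*(0)*conj(1) + 6*(0)*conj(1)]
      = (1/24)[(4) + (-4) + (2*sqrt(3)) + (-2) + (0) + (2) + (-2*sqrt(3)) + (0) + (0)] = 0/24 = 0
  <chi_9*chi_8, chi_2> = (1/24)[1*(4)*conj(1) + 1*(-4)*conj(1) + 2*(sqrt(3))*conj(1) + 2*(-1)*conj(1) + 2*(0)*conj(1) + 2*(1)*conj(1) + 2*(-sqrt(3))*conj(1) + 6*(0)*conj(-1) + 6*(0)*conj(-1)]
      = (1/24)[(4) + (-4) + (2*sqrt(3)) + (-2) + (0) + (2) + (-2*sqrt(3)) + (0) + (0)] = 0/24 = 0
  <chi_9*chi_8, chi_3> = (1/24)[1*(4)*conj(1) + 1*(-4)*conj(1) + 2*(sqrt(3))*conj(-1) + 2*(-1)*conj(1) + 2*(0)*conj(-1) + 2*(1)*conj(1) + 2*(-sqrt(3))*conj(-1) + 6*(0)*conj(1) + 6*(0)*conj(-1)]
      = (1/24)[(4) + (-4) + (-2*sqrt(3)) + (-2) + (0) + (2) + (2*sqrt(3)) + (0) + (0)] = 0/24 = 0
  <chi_9*chi_8, chi_4> = (1/24)[1*(4)*conj(1) + 1*(-4)*conj(1) + 2*(sqrt(3))*conj(-1) + 2*(-1)*conj(1) + 2*(0)*conj(-1) + 2*(1)*conj(1) + 2*(-sqrt(3))*conj(-1) + 6*(0)*conj(-1) + 6*(0)*conj(1)]
      = (1/24)[(4) + (-4) + (-2*sqrt(3)) + (-2) + (0) + (2) + (2*sqrt(3)) + (0) + (0)] = 0/24 = 0
  <chi_9*chi_8, chi_5> = (1/24)[1*(4)*conj(2) + 1*(-4)*conj(-2) + 2*(sqrt(3))*conj(sqrt(3)) + 2*(-1)*conj(1) + 2*(0)*conj(0) + 2*(1)*conj(-1) + 2*(-sqrt(3))*conj(-sqrt(3)) + 6*(0)*conj(0) + 6*(0)*conj(0)]
      = (1/24)[(8) + (8) + (6) + (-2) + (0) + (-2) + (6) + (0) + (0)] = 24/24 = 1
  <chi_9*chi_8, chi_6> = (1/24)[1*(4)*conj(2) + 1*(-4)*conj(2) + 2*(sqrt(3))*conj(1) + 2*(-1)*conj(-1) + 2*(0)*conj(-2) + 2*(1)*conj(-1) + 2*(-sqrt(3))*conj(1) + 6*(0)*conj(0) + 6*(0)*conj(0)]
      = (1/24)[(8) + (-8) + (2*sqrt(3)) + (2) + (0) + (-2) + (-2*sqrt(3)) + (0) + (0)] = 0/24 = 0
  <chi_9*chi_8, chi_7> = (1/24)[1*(4)*conj(2) + 1*(-4)*conj(-2) + 2*(sqrt(3))*conj(0) + 2*(-1)*conj(-2) + 2*(0)*conj(0) + 2*(1)*conj(2) + 2*(-sqrt(3))*conj(0) + 6*(0)*conj(0) + 6*(0)*conj(0)]
      = (1/24)[(8) + (8) + (0) + (4) + (0) + (4) + (0) + (0) + (0)] = 24/24 = 1
  <chi_9*chi_8, chi_8> = (1/24)[1*(4)*conj(2) + 1*(-4)*conj(2) + 2*(sqrt(3))*conj(-1) + 2*(-1)*conj(-1) + 2*(0)*conj(2) + 2*(1)*conj(-1) + 2*(-sqrt(3))*conj(-1) + 6*(0)*conj(0) + 6*(0)*conj(0)]
      = (1/24)[(8) + (-8) + (-2*sqrt(3)) + (2) + (0) + (-2) + (2*sqrt(3)) + (0) + (0)] = 0/24 = 0
  <chi_9*chi_8, chi_9> = (1/24)[1*(4)*conj(2) + 1*(-4)*conj(-2) + 2*(sqrt(3))*conj(-sqrt(3)) + 2*(-1)*conj(1) + 2*(0)*conj(0) + 2*(1)*conj(-1) + 2*(-sqrt(3))*conj(sqrt(3)) + 6*(0)*conj(0) + 6*(0)*conj(0)]
      = (1/24)[(8) + (8) + (-6) + (-2) + (0) + (-2) + (-6) + (0) + (0)] = 0/24 = 0
Hence the multiplicities are chi_5: 1, chi_7: 1. Dimension check: dim(chi_9)*dim(chi_8) = 2*2 = 4 and sum (mult * dim) = 1*2 + 1*2 = 4.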